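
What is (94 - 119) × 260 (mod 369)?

94 - 119 = -25 ≡ 344 (mod 369)
344 × 260 = 89440 ≡ 142 (mod 369)

142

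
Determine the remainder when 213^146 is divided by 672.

345

Compute successive squares:
146 in binary is 10010010, i.e. 146 = 128 + 16 + 2.
213^1 ≡ 213 (mod 672)
213^2 ≡ 213^2 = 45369 ≡ 345 (mod 672)
213^4 ≡ 345^2 = 119025 ≡ 81 (mod 672)
213^8 ≡ 81^2 = 6561 ≡ 513 (mod 672)
213^16 ≡ 513^2 = 263169 ≡ 417 (mod 672)
213^32 ≡ 417^2 = 173889 ≡ 513 (mod 672)
213^64 ≡ 513^2 = 263169 ≡ 417 (mod 672)
213^128 ≡ 417^2 = 173889 ≡ 513 (mod 672)
213^146 = 213^128 × 213^16 × 213^2 ≡ 513 × 417 × 345 (mod 672).
Accumulate the product:
513 × 417 = 213921 ≡ 225
225 × 345 = 77625 ≡ 345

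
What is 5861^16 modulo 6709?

By square-and-multiply:
5861^1 ≡ 5861 (mod 6709)
5861^2 ≡ 5861^2 = 34351321 ≡ 1241 (mod 6709)
5861^4 ≡ 1241^2 = 1540081 ≡ 3720 (mod 6709)
5861^8 ≡ 3720^2 = 13838400 ≡ 4442 (mod 6709)
5861^16 ≡ 4442^2 = 19731364 ≡ 195 (mod 6709)
So 5861^16 ≡ 195 (mod 6709).

195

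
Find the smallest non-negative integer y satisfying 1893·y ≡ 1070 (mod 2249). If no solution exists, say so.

gcd(1893, 2249) = 1, so a unique solution mod 2249 exists.
1893⁻¹ ≡ 1851 (mod 2249).
y ≡ 1851·1070 ≡ 1450 (mod 2249).

1450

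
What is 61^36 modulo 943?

36 in binary is 100100, i.e. 36 = 32 + 4.
61^1 ≡ 61 (mod 943)
61^2 ≡ 61^2 = 3721 ≡ 892 (mod 943)
61^4 ≡ 892^2 = 795664 ≡ 715 (mod 943)
61^8 ≡ 715^2 = 511225 ≡ 119 (mod 943)
61^16 ≡ 119^2 = 14161 ≡ 16 (mod 943)
61^32 ≡ 16^2 = 256 (mod 943)
61^36 = 61^32 · 61^4 ≡ 256 · 715 (mod 943).
256 · 715 = 183040 ≡ 98 (mod 943).

98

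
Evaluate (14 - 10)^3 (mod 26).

12

14 - 10 = 4
(4)^3 ≡ 12 (mod 26)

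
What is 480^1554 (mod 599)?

Using repeated squaring:
1554 in binary is 11000010010, i.e. 1554 = 1024 + 512 + 16 + 2.
480^1 ≡ 480 (mod 599)
480^2 ≡ 480^2 = 230400 ≡ 384 (mod 599)
480^4 ≡ 384^2 = 147456 ≡ 102 (mod 599)
480^8 ≡ 102^2 = 10404 ≡ 221 (mod 599)
480^16 ≡ 221^2 = 48841 ≡ 322 (mod 599)
480^32 ≡ 322^2 = 103684 ≡ 57 (mod 599)
480^64 ≡ 57^2 = 3249 ≡ 254 (mod 599)
480^128 ≡ 254^2 = 64516 ≡ 423 (mod 599)
480^256 ≡ 423^2 = 178929 ≡ 427 (mod 599)
480^512 ≡ 427^2 = 182329 ≡ 233 (mod 599)
480^1024 ≡ 233^2 = 54289 ≡ 379 (mod 599)
480^1554 = 480^1024 × 480^512 × 480^16 × 480^2 ≡ 379 × 233 × 322 × 384 (mod 599).
Accumulate the product:
379 × 233 = 88307 ≡ 254
254 × 322 = 81788 ≡ 324
324 × 384 = 124416 ≡ 423

423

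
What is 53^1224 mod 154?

1224 in binary is 10011001000, i.e. 1224 = 1024 + 128 + 64 + 8.
53^1 ≡ 53 (mod 154)
53^2 ≡ 53^2 = 2809 ≡ 37 (mod 154)
53^4 ≡ 37^2 = 1369 ≡ 137 (mod 154)
53^8 ≡ 137^2 = 18769 ≡ 135 (mod 154)
53^16 ≡ 135^2 = 18225 ≡ 53 (mod 154)
53^32 ≡ 53^2 = 2809 ≡ 37 (mod 154)
53^64 ≡ 37^2 = 1369 ≡ 137 (mod 154)
53^128 ≡ 137^2 = 18769 ≡ 135 (mod 154)
53^256 ≡ 135^2 = 18225 ≡ 53 (mod 154)
53^512 ≡ 53^2 = 2809 ≡ 37 (mod 154)
53^1024 ≡ 37^2 = 1369 ≡ 137 (mod 154)
53^1224 = 53^1024 × 53^128 × 53^64 × 53^8 ≡ 137 × 135 × 137 × 135 (mod 154).
Accumulate the product:
137 × 135 = 18495 ≡ 15
15 × 137 = 2055 ≡ 53
53 × 135 = 7155 ≡ 71

71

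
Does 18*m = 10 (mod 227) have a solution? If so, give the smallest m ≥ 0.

gcd(18, 227) = 1, so a unique solution mod 227 exists.
18⁻¹ ≡ 164 (mod 227).
m ≡ 164*10 ≡ 51 (mod 227).

51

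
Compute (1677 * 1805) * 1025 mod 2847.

1677 * 1805 = 3026985 ≡ 624 (mod 2847)
624 * 1025 = 639600 ≡ 1872 (mod 2847)

1872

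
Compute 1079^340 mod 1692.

Compute successive squares:
340 in binary is 101010100, i.e. 340 = 256 + 64 + 16 + 4.
1079^1 ≡ 1079 (mod 1692)
1079^2 ≡ 1079^2 = 1164241 ≡ 145 (mod 1692)
1079^4 ≡ 145^2 = 21025 ≡ 721 (mod 1692)
1079^8 ≡ 721^2 = 519841 ≡ 397 (mod 1692)
1079^16 ≡ 397^2 = 157609 ≡ 253 (mod 1692)
1079^32 ≡ 253^2 = 64009 ≡ 1405 (mod 1692)
1079^64 ≡ 1405^2 = 1974025 ≡ 1153 (mod 1692)
1079^128 ≡ 1153^2 = 1329409 ≡ 1189 (mod 1692)
1079^256 ≡ 1189^2 = 1413721 ≡ 901 (mod 1692)
1079^340 = 1079^256 · 1079^64 · 1079^16 · 1079^4 ≡ 901 · 1153 · 253 · 721 (mod 1692).
Accumulate the product:
901 · 1153 = 1038853 ≡ 1657
1657 · 253 = 419221 ≡ 1297
1297 · 721 = 935137 ≡ 1153

1153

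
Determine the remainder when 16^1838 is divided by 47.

9

By square-and-multiply:
1838 in binary is 11100101110, i.e. 1838 = 1024 + 512 + 256 + 32 + 8 + 4 + 2.
16^1 ≡ 16 (mod 47)
16^2 ≡ 16^2 = 256 ≡ 21 (mod 47)
16^4 ≡ 21^2 = 441 ≡ 18 (mod 47)
16^8 ≡ 18^2 = 324 ≡ 42 (mod 47)
16^16 ≡ 42^2 = 1764 ≡ 25 (mod 47)
16^32 ≡ 25^2 = 625 ≡ 14 (mod 47)
16^64 ≡ 14^2 = 196 ≡ 8 (mod 47)
16^128 ≡ 8^2 = 64 ≡ 17 (mod 47)
16^256 ≡ 17^2 = 289 ≡ 7 (mod 47)
16^512 ≡ 7^2 = 49 ≡ 2 (mod 47)
16^1024 ≡ 2^2 = 4 (mod 47)
16^1838 = 16^1024 * 16^512 * 16^256 * 16^32 * 16^8 * 16^4 * 16^2 ≡ 4 * 2 * 7 * 14 * 42 * 18 * 21 (mod 47).
Accumulate the product:
4 * 2 = 8
8 * 7 = 56 ≡ 9
9 * 14 = 126 ≡ 32
32 * 42 = 1344 ≡ 28
28 * 18 = 504 ≡ 34
34 * 21 = 714 ≡ 9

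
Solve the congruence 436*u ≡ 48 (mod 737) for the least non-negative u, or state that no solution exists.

gcd(436, 737) = 1, so a unique solution mod 737 exists.
436⁻¹ ≡ 404 (mod 737).
u ≡ 404*48 ≡ 230 (mod 737).

230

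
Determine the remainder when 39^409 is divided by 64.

409 in binary is 110011001, i.e. 409 = 256 + 128 + 16 + 8 + 1.
39^1 ≡ 39 (mod 64)
39^2 ≡ 39^2 = 1521 ≡ 49 (mod 64)
39^4 ≡ 49^2 = 2401 ≡ 33 (mod 64)
39^8 ≡ 33^2 = 1089 ≡ 1 (mod 64)
39^16 ≡ 1^2 = 1 (mod 64)
39^32 ≡ 1^2 = 1 (mod 64)
39^64 ≡ 1^2 = 1 (mod 64)
39^128 ≡ 1^2 = 1 (mod 64)
39^256 ≡ 1^2 = 1 (mod 64)
39^409 = 39^256 × 39^128 × 39^16 × 39^8 × 39^1 ≡ 1 × 1 × 1 × 1 × 39 (mod 64).
Accumulate the product:
1 × 1 = 1
1 × 1 = 1
1 × 1 = 1
1 × 39 = 39

39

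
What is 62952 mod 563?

459

62952 = 111*563 + 459, so 62952 ≡ 459 (mod 563).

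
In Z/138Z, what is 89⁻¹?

By the extended Euclidean algorithm:
138 = 1*89 + 49
89 = 1*49 + 40
49 = 1*40 + 9
40 = 4*9 + 4
9 = 2*4 + 1
4 = 4*1 + 0
gcd(89, 138) = 1, so the inverse exists.
Bézout: 1 = 20*138 − 31*89.
So 89⁻¹ ≡ −31 ≡ 107 (mod 138).

107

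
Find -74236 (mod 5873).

-74236 = -13*5873 + 2113, so -74236 ≡ 2113 (mod 5873).

2113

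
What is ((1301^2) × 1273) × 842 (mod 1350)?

716

(1301)^2 ≡ 1051 (mod 1350)
1051 × 1273 = 1337923 ≡ 73 (mod 1350)
73 × 842 = 61466 ≡ 716 (mod 1350)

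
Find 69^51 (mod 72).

Compute successive squares:
51 in binary is 110011, i.e. 51 = 32 + 16 + 2 + 1.
69^1 ≡ 69 (mod 72)
69^2 ≡ 69^2 = 4761 ≡ 9 (mod 72)
69^4 ≡ 9^2 = 81 ≡ 9 (mod 72)
69^8 ≡ 9^2 = 81 ≡ 9 (mod 72)
69^16 ≡ 9^2 = 81 ≡ 9 (mod 72)
69^32 ≡ 9^2 = 81 ≡ 9 (mod 72)
69^51 = 69^32 * 69^16 * 69^2 * 69^1 ≡ 9 * 9 * 9 * 69 (mod 72).
Accumulate the product:
9 * 9 = 81 ≡ 9
9 * 9 = 81 ≡ 9
9 * 69 = 621 ≡ 45

45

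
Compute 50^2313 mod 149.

By square-and-multiply:
2313 in binary is 100100001001, i.e. 2313 = 2048 + 256 + 8 + 1.
50^1 ≡ 50 (mod 149)
50^2 ≡ 50^2 = 2500 ≡ 116 (mod 149)
50^4 ≡ 116^2 = 13456 ≡ 46 (mod 149)
50^8 ≡ 46^2 = 2116 ≡ 30 (mod 149)
50^16 ≡ 30^2 = 900 ≡ 6 (mod 149)
50^32 ≡ 6^2 = 36 (mod 149)
50^64 ≡ 36^2 = 1296 ≡ 104 (mod 149)
50^128 ≡ 104^2 = 10816 ≡ 88 (mod 149)
50^256 ≡ 88^2 = 7744 ≡ 145 (mod 149)
50^512 ≡ 145^2 = 21025 ≡ 16 (mod 149)
50^1024 ≡ 16^2 = 256 ≡ 107 (mod 149)
50^2048 ≡ 107^2 = 11449 ≡ 125 (mod 149)
50^2313 = 50^2048 × 50^256 × 50^8 × 50^1 ≡ 125 × 145 × 30 × 50 (mod 149).
Accumulate the product:
125 × 145 = 18125 ≡ 96
96 × 30 = 2880 ≡ 49
49 × 50 = 2450 ≡ 66

66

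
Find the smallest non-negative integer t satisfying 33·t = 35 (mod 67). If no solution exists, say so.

gcd(33, 67) = 1, so a unique solution mod 67 exists.
33⁻¹ ≡ 65 (mod 67).
t ≡ 65·35 ≡ 64 (mod 67).

64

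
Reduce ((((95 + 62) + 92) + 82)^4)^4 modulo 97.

95 + 62 = 157 ≡ 60 (mod 97)
60 + 92 = 152 ≡ 55 (mod 97)
55 + 82 = 137 ≡ 40 (mod 97)
(40)^4 ≡ 73 (mod 97)
(73)^4 ≡ 36 (mod 97)

36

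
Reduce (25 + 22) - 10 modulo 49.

25 + 22 = 47
47 - 10 = 37

37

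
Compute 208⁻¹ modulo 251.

251 = 1×208 + 43
208 = 4×43 + 36
43 = 1×36 + 7
36 = 5×7 + 1
7 = 7×1 + 0
gcd(208, 251) = 1, so the inverse exists.
Bézout: 1 = −29×251 + 35×208.
So 208⁻¹ ≡ 35 (mod 251).

35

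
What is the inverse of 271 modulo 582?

Run the extended Euclidean algorithm:
582 = 2×271 + 40
271 = 6×40 + 31
40 = 1×31 + 9
31 = 3×9 + 4
9 = 2×4 + 1
4 = 4×1 + 0
gcd(271, 582) = 1, so the inverse exists.
Bézout: 1 = 61×582 − 131×271.
So 271⁻¹ ≡ −131 ≡ 451 (mod 582).

451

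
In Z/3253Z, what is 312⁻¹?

2617

By the extended Euclidean algorithm:
3253 = 10·312 + 133
312 = 2·133 + 46
133 = 2·46 + 41
46 = 1·41 + 5
41 = 8·5 + 1
5 = 5·1 + 0
gcd(312, 3253) = 1, so the inverse exists.
Bézout: 1 = 61·3253 − 636·312.
So 312⁻¹ ≡ −636 ≡ 2617 (mod 3253).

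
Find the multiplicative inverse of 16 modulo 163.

163 = 10*16 + 3
16 = 5*3 + 1
3 = 3*1 + 0
gcd(16, 163) = 1, so the inverse exists.
Bézout: 1 = −5*163 + 51*16.
So 16⁻¹ ≡ 51 (mod 163).

51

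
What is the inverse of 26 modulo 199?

23

By the extended Euclidean algorithm:
199 = 7×26 + 17
26 = 1×17 + 9
17 = 1×9 + 8
9 = 1×8 + 1
8 = 8×1 + 0
gcd(26, 199) = 1, so the inverse exists.
Back-substitute for 1:
1 = 1×9 − 1×8
  = −1×17 + 2×9
  = 2×26 − 3×17
  = −3×199 + 23×26
So 26⁻¹ ≡ 23 (mod 199).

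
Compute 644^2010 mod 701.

Using repeated squaring:
2010 in binary is 11111011010, i.e. 2010 = 1024 + 512 + 256 + 128 + 64 + 16 + 8 + 2.
644^1 ≡ 644 (mod 701)
644^2 ≡ 644^2 = 414736 ≡ 445 (mod 701)
644^4 ≡ 445^2 = 198025 ≡ 343 (mod 701)
644^8 ≡ 343^2 = 117649 ≡ 582 (mod 701)
644^16 ≡ 582^2 = 338724 ≡ 141 (mod 701)
644^32 ≡ 141^2 = 19881 ≡ 253 (mod 701)
644^64 ≡ 253^2 = 64009 ≡ 218 (mod 701)
644^128 ≡ 218^2 = 47524 ≡ 557 (mod 701)
644^256 ≡ 557^2 = 310249 ≡ 407 (mod 701)
644^512 ≡ 407^2 = 165649 ≡ 213 (mod 701)
644^1024 ≡ 213^2 = 45369 ≡ 505 (mod 701)
644^2010 = 644^1024 × 644^512 × 644^256 × 644^128 × 644^64 × 644^16 × 644^8 × 644^2 ≡ 505 × 213 × 407 × 557 × 218 × 141 × 582 × 445 (mod 701).
Accumulate the product:
505 × 213 = 107565 ≡ 312
312 × 407 = 126984 ≡ 103
103 × 557 = 57371 ≡ 590
590 × 218 = 128620 ≡ 337
337 × 141 = 47517 ≡ 550
550 × 582 = 320100 ≡ 444
444 × 445 = 197580 ≡ 599

599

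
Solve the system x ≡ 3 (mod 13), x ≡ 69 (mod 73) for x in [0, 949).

13⁻¹ mod 73: 13*45 ≡ 1 (mod 73), so 13⁻¹ ≡ 45.
x = 3 + 13*((69 − 3)*45 mod 73) = 3 + 13*50 = 653.
Check: 653 mod 13 = 3, 653 mod 73 = 69. ✓

653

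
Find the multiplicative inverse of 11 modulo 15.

15 = 1×11 + 4
11 = 2×4 + 3
4 = 1×3 + 1
3 = 3×1 + 0
gcd(11, 15) = 1, so the inverse exists.
Bézout: 1 = 3×15 − 4×11.
So 11⁻¹ ≡ −4 ≡ 11 (mod 15).

11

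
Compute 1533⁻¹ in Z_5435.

By the extended Euclidean algorithm:
5435 = 3×1533 + 836
1533 = 1×836 + 697
836 = 1×697 + 139
697 = 5×139 + 2
139 = 69×2 + 1
2 = 2×1 + 0
gcd(1533, 5435) = 1, so the inverse exists.
Bézout: 1 = 761×5435 − 2698×1533.
So 1533⁻¹ ≡ −2698 ≡ 2737 (mod 5435).

2737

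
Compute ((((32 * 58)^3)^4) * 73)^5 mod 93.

32 * 58 = 1856 ≡ 89 (mod 93)
(89)^3 ≡ 29 (mod 93)
(29)^4 ≡ 16 (mod 93)
16 * 73 = 1168 ≡ 52 (mod 93)
(52)^5 ≡ 37 (mod 93)

37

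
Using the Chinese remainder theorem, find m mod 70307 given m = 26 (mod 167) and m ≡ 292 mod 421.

167⁻¹ mod 421: 167×300 ≡ 1 (mod 421), so 167⁻¹ ≡ 300.
m = 26 + 167×((292 − 26)×300 mod 421) = 26 + 167×231 = 38603.

38603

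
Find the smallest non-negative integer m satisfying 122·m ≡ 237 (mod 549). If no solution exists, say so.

gcd(122, 549) = 61, and 61 does not divide 237.
So the congruence has no solution.

no solution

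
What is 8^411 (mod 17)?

By square-and-multiply:
411 in binary is 110011011, i.e. 411 = 256 + 128 + 16 + 8 + 2 + 1.
8^1 ≡ 8 (mod 17)
8^2 ≡ 8^2 = 64 ≡ 13 (mod 17)
8^4 ≡ 13^2 = 169 ≡ 16 (mod 17)
8^8 ≡ 16^2 = 256 ≡ 1 (mod 17)
8^16 ≡ 1^2 = 1 (mod 17)
8^32 ≡ 1^2 = 1 (mod 17)
8^64 ≡ 1^2 = 1 (mod 17)
8^128 ≡ 1^2 = 1 (mod 17)
8^256 ≡ 1^2 = 1 (mod 17)
8^411 = 8^256 × 8^128 × 8^16 × 8^8 × 8^2 × 8^1 ≡ 1 × 1 × 1 × 1 × 13 × 8 (mod 17).
Accumulate the product:
1 × 1 = 1
1 × 1 = 1
1 × 1 = 1
1 × 13 = 13
13 × 8 = 104 ≡ 2

2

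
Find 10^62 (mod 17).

8

10^1 ≡ 10 (mod 17)
10^2 ≡ 10^2 = 100 ≡ 15 (mod 17)
10^4 ≡ 15^2 = 225 ≡ 4 (mod 17)
10^8 ≡ 4^2 = 16 (mod 17)
10^16 ≡ 16^2 = 256 ≡ 1 (mod 17)
10^32 ≡ 1^2 = 1 (mod 17)
10^62 = 10^32 · 10^16 · 10^8 · 10^4 · 10^2 ≡ 1 · 1 · 16 · 4 · 15 (mod 17).
Accumulate the product:
1 · 1 = 1
1 · 16 = 16
16 · 4 = 64 ≡ 13
13 · 15 = 195 ≡ 8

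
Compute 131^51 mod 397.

By square-and-multiply:
51 in binary is 110011, i.e. 51 = 32 + 16 + 2 + 1.
131^1 ≡ 131 (mod 397)
131^2 ≡ 131^2 = 17161 ≡ 90 (mod 397)
131^4 ≡ 90^2 = 8100 ≡ 160 (mod 397)
131^8 ≡ 160^2 = 25600 ≡ 192 (mod 397)
131^16 ≡ 192^2 = 36864 ≡ 340 (mod 397)
131^32 ≡ 340^2 = 115600 ≡ 73 (mod 397)
131^51 = 131^32 · 131^16 · 131^2 · 131^1 ≡ 73 · 340 · 90 · 131 (mod 397).
Accumulate the product:
73 · 340 = 24820 ≡ 206
206 · 90 = 18540 ≡ 278
278 · 131 = 36418 ≡ 291

291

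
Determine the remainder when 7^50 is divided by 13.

10

50 in binary is 110010, i.e. 50 = 32 + 16 + 2.
7^1 ≡ 7 (mod 13)
7^2 ≡ 7^2 = 49 ≡ 10 (mod 13)
7^4 ≡ 10^2 = 100 ≡ 9 (mod 13)
7^8 ≡ 9^2 = 81 ≡ 3 (mod 13)
7^16 ≡ 3^2 = 9 (mod 13)
7^32 ≡ 9^2 = 81 ≡ 3 (mod 13)
7^50 = 7^32 * 7^16 * 7^2 ≡ 3 * 9 * 10 (mod 13).
Accumulate the product:
3 * 9 = 27 ≡ 1
1 * 10 = 10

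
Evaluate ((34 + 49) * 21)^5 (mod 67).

1

34 + 49 = 83 ≡ 16 (mod 67)
16 * 21 = 336 ≡ 1 (mod 67)
(1)^5 ≡ 1 (mod 67)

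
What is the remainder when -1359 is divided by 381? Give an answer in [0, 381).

165

-1359 = -4·381 + 165, so -1359 ≡ 165 (mod 381).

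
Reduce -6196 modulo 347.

50

-6196 = -18×347 + 50, so -6196 ≡ 50 (mod 347).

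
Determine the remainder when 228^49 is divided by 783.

Compute successive squares:
49 in binary is 110001, i.e. 49 = 32 + 16 + 1.
228^1 ≡ 228 (mod 783)
228^2 ≡ 228^2 = 51984 ≡ 306 (mod 783)
228^4 ≡ 306^2 = 93636 ≡ 459 (mod 783)
228^8 ≡ 459^2 = 210681 ≡ 54 (mod 783)
228^16 ≡ 54^2 = 2916 ≡ 567 (mod 783)
228^32 ≡ 567^2 = 321489 ≡ 459 (mod 783)
228^49 = 228^32 · 228^16 · 228^1 ≡ 459 · 567 · 228 (mod 783).
Accumulate the product:
459 · 567 = 260253 ≡ 297
297 · 228 = 67716 ≡ 378

378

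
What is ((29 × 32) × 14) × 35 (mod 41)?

30

29 × 32 = 928 ≡ 26 (mod 41)
26 × 14 = 364 ≡ 36 (mod 41)
36 × 35 = 1260 ≡ 30 (mod 41)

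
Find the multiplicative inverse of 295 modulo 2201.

1149

Run the extended Euclidean algorithm:
2201 = 7*295 + 136
295 = 2*136 + 23
136 = 5*23 + 21
23 = 1*21 + 2
21 = 10*2 + 1
2 = 2*1 + 0
gcd(295, 2201) = 1, so the inverse exists.
Back-substitute for 1:
1 = 1*21 − 10*2
  = −10*23 + 11*21
  = 11*136 − 65*23
  = −65*295 + 141*136
  = 141*2201 − 1052*295
So 295⁻¹ ≡ −1052 ≡ 1149 (mod 2201).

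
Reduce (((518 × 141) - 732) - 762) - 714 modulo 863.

518 × 141 = 73038 ≡ 546 (mod 863)
546 - 732 = -186 ≡ 677 (mod 863)
677 - 762 = -85 ≡ 778 (mod 863)
778 - 714 = 64

64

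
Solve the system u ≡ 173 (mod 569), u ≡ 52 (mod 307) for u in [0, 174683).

125922

569⁻¹ mod 307: 569*191 ≡ 1 (mod 307), so 569⁻¹ ≡ 191.
u = 173 + 569*((52 − 173)*191 mod 307) = 173 + 569*221 = 125922.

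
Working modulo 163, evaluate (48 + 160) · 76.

48 + 160 = 208 ≡ 45 (mod 163)
45 · 76 = 3420 ≡ 160 (mod 163)

160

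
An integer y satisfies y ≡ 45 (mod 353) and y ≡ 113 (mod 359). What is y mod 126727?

353⁻¹ mod 359: 353*299 ≡ 1 (mod 359), so 353⁻¹ ≡ 299.
y = 45 + 353*((113 − 45)*299 mod 359) = 45 + 353*228 = 80529.
Check: 80529 mod 353 = 45, 80529 mod 359 = 113. ✓

80529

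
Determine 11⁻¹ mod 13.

Run the extended Euclidean algorithm:
13 = 1·11 + 2
11 = 5·2 + 1
2 = 2·1 + 0
gcd(11, 13) = 1, so the inverse exists.
Back-substitute for 1:
1 = 1·11 − 5·2
  = −5·13 + 6·11
So 11⁻¹ ≡ 6 (mod 13).

6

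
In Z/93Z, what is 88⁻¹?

By the extended Euclidean algorithm:
93 = 1×88 + 5
88 = 17×5 + 3
5 = 1×3 + 2
3 = 1×2 + 1
2 = 2×1 + 0
gcd(88, 93) = 1, so the inverse exists.
Bézout: 1 = −35×93 + 37×88.
So 88⁻¹ ≡ 37 (mod 93).

37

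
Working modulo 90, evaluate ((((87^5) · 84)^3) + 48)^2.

(87)^5 ≡ 27 (mod 90)
27 · 84 = 2268 ≡ 18 (mod 90)
(18)^3 ≡ 72 (mod 90)
72 + 48 = 120 ≡ 30 (mod 90)
(30)^2 ≡ 0 (mod 90)

0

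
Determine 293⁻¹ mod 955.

By the extended Euclidean algorithm:
955 = 3·293 + 76
293 = 3·76 + 65
76 = 1·65 + 11
65 = 5·11 + 10
11 = 1·10 + 1
10 = 10·1 + 0
gcd(293, 955) = 1, so the inverse exists.
Back-substitute for 1:
1 = 1·11 − 1·10
  = −1·65 + 6·11
  = 6·76 − 7·65
  = −7·293 + 27·76
  = 27·955 − 88·293
So 293⁻¹ ≡ −88 ≡ 867 (mod 955).

867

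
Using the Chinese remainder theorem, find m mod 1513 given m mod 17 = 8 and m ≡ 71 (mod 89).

17⁻¹ mod 89: 17·21 ≡ 1 (mod 89), so 17⁻¹ ≡ 21.
m = 8 + 17·((71 − 8)·21 mod 89) = 8 + 17·77 = 1317.

1317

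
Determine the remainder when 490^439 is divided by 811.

566

439 in binary is 110110111, i.e. 439 = 256 + 128 + 32 + 16 + 4 + 2 + 1.
490^1 ≡ 490 (mod 811)
490^2 ≡ 490^2 = 240100 ≡ 44 (mod 811)
490^4 ≡ 44^2 = 1936 ≡ 314 (mod 811)
490^8 ≡ 314^2 = 98596 ≡ 465 (mod 811)
490^16 ≡ 465^2 = 216225 ≡ 499 (mod 811)
490^32 ≡ 499^2 = 249001 ≡ 24 (mod 811)
490^64 ≡ 24^2 = 576 (mod 811)
490^128 ≡ 576^2 = 331776 ≡ 77 (mod 811)
490^256 ≡ 77^2 = 5929 ≡ 252 (mod 811)
490^439 = 490^256 × 490^128 × 490^32 × 490^16 × 490^4 × 490^2 × 490^1 ≡ 252 × 77 × 24 × 499 × 314 × 44 × 490 (mod 811).
Accumulate the product:
252 × 77 = 19404 ≡ 751
751 × 24 = 18024 ≡ 182
182 × 499 = 90818 ≡ 797
797 × 314 = 250258 ≡ 470
470 × 44 = 20680 ≡ 405
405 × 490 = 198450 ≡ 566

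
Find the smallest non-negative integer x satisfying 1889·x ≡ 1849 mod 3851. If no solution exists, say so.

2376

gcd(1889, 3851) = 1, so a unique solution mod 3851 exists.
1889⁻¹ ≡ 422 (mod 3851).
x ≡ 422·1849 ≡ 2376 (mod 3851).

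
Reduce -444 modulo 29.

20

-444 = -16*29 + 20, so -444 ≡ 20 (mod 29).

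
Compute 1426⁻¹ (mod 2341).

1269

Apply the Euclidean algorithm and back-substitute:
2341 = 1·1426 + 915
1426 = 1·915 + 511
915 = 1·511 + 404
511 = 1·404 + 107
404 = 3·107 + 83
107 = 1·83 + 24
83 = 3·24 + 11
24 = 2·11 + 2
11 = 5·2 + 1
2 = 2·1 + 0
gcd(1426, 2341) = 1, so the inverse exists.
Back-substitute for 1:
1 = 1·11 − 5·2
  = −5·24 + 11·11
  = 11·83 − 38·24
  = −38·107 + 49·83
  = 49·404 − 185·107
  = −185·511 + 234·404
  = 234·915 − 419·511
  = −419·1426 + 653·915
  = 653·2341 − 1072·1426
So 1426⁻¹ ≡ −1072 ≡ 1269 (mod 2341).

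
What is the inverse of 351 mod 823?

By the extended Euclidean algorithm:
823 = 2×351 + 121
351 = 2×121 + 109
121 = 1×109 + 12
109 = 9×12 + 1
12 = 12×1 + 0
gcd(351, 823) = 1, so the inverse exists.
Back-substitute for 1:
1 = 1×109 − 9×12
  = −9×121 + 10×109
  = 10×351 − 29×121
  = −29×823 + 68×351
So 351⁻¹ ≡ 68 (mod 823).

68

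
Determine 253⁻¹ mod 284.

229

Run the extended Euclidean algorithm:
284 = 1*253 + 31
253 = 8*31 + 5
31 = 6*5 + 1
5 = 5*1 + 0
gcd(253, 284) = 1, so the inverse exists.
Bézout: 1 = 49*284 − 55*253.
So 253⁻¹ ≡ −55 ≡ 229 (mod 284).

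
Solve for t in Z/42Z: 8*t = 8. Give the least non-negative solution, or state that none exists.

gcd(8, 42) = 2, and 2 | 8, so solutions exist.
Divide through by 2: 4*t ≡ 4 (mod 21).
4⁻¹ ≡ 16 (mod 21).
t ≡ 16*4 ≡ 1 (mod 21).
The smallest non-negative solution is t = 1.

1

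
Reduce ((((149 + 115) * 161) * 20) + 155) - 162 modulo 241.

66

149 + 115 = 264 ≡ 23 (mod 241)
23 * 161 = 3703 ≡ 88 (mod 241)
88 * 20 = 1760 ≡ 73 (mod 241)
73 + 155 = 228
228 - 162 = 66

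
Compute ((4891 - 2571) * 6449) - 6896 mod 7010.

4891 - 2571 = 2320
2320 * 6449 = 14961680 ≡ 2340 (mod 7010)
2340 - 6896 = -4556 ≡ 2454 (mod 7010)

2454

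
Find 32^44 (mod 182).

16

By square-and-multiply:
32^1 ≡ 32 (mod 182)
32^2 ≡ 32^2 = 1024 ≡ 114 (mod 182)
32^4 ≡ 114^2 = 12996 ≡ 74 (mod 182)
32^8 ≡ 74^2 = 5476 ≡ 16 (mod 182)
32^16 ≡ 16^2 = 256 ≡ 74 (mod 182)
32^32 ≡ 74^2 = 5476 ≡ 16 (mod 182)
32^44 = 32^32 * 32^8 * 32^4 ≡ 16 * 16 * 74 (mod 182).
Accumulate the product:
16 * 16 = 256 ≡ 74
74 * 74 = 5476 ≡ 16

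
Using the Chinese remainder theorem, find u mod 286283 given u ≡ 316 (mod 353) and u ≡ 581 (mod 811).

353⁻¹ mod 811: 353×363 ≡ 1 (mod 811), so 353⁻¹ ≡ 363.
u = 316 + 353×((581 − 316)×363 mod 811) = 316 + 353×497 = 175757.

175757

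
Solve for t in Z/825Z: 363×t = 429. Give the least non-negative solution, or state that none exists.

8

gcd(363, 825) = 33, and 33 | 429, so solutions exist.
Divide through by 33: 11×t ≡ 13 mod 25.
11⁻¹ ≡ 16 (mod 25).
t ≡ 16×13 ≡ 8 (mod 25).
The smallest non-negative solution is t = 8.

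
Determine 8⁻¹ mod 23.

3

23 = 2*8 + 7
8 = 1*7 + 1
7 = 7*1 + 0
gcd(8, 23) = 1, so the inverse exists.
Back-substitute for 1:
1 = 1*8 − 1*7
  = −1*23 + 3*8
So 8⁻¹ ≡ 3 (mod 23).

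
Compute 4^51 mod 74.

Using repeated squaring:
51 in binary is 110011, i.e. 51 = 32 + 16 + 2 + 1.
4^1 ≡ 4 (mod 74)
4^2 ≡ 4^2 = 16 (mod 74)
4^4 ≡ 16^2 = 256 ≡ 34 (mod 74)
4^8 ≡ 34^2 = 1156 ≡ 46 (mod 74)
4^16 ≡ 46^2 = 2116 ≡ 44 (mod 74)
4^32 ≡ 44^2 = 1936 ≡ 12 (mod 74)
4^51 = 4^32 · 4^16 · 4^2 · 4^1 ≡ 12 · 44 · 16 · 4 (mod 74).
Accumulate the product:
12 · 44 = 528 ≡ 10
10 · 16 = 160 ≡ 12
12 · 4 = 48

48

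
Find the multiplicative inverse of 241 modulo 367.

300

367 = 1·241 + 126
241 = 1·126 + 115
126 = 1·115 + 11
115 = 10·11 + 5
11 = 2·5 + 1
5 = 5·1 + 0
gcd(241, 367) = 1, so the inverse exists.
Back-substitute for 1:
1 = 1·11 − 2·5
  = −2·115 + 21·11
  = 21·126 − 23·115
  = −23·241 + 44·126
  = 44·367 − 67·241
So 241⁻¹ ≡ −67 ≡ 300 (mod 367).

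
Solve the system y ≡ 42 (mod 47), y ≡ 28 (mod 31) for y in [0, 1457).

183

47⁻¹ mod 31: 47·2 ≡ 1 (mod 31), so 47⁻¹ ≡ 2.
y = 42 + 47·((28 − 42)·2 mod 31) = 42 + 47·3 = 183.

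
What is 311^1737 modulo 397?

115

1737 in binary is 11011001001, i.e. 1737 = 1024 + 512 + 128 + 64 + 8 + 1.
311^1 ≡ 311 (mod 397)
311^2 ≡ 311^2 = 96721 ≡ 250 (mod 397)
311^4 ≡ 250^2 = 62500 ≡ 171 (mod 397)
311^8 ≡ 171^2 = 29241 ≡ 260 (mod 397)
311^16 ≡ 260^2 = 67600 ≡ 110 (mod 397)
311^32 ≡ 110^2 = 12100 ≡ 190 (mod 397)
311^64 ≡ 190^2 = 36100 ≡ 370 (mod 397)
311^128 ≡ 370^2 = 136900 ≡ 332 (mod 397)
311^256 ≡ 332^2 = 110224 ≡ 255 (mod 397)
311^512 ≡ 255^2 = 65025 ≡ 314 (mod 397)
311^1024 ≡ 314^2 = 98596 ≡ 140 (mod 397)
311^1737 = 311^1024 * 311^512 * 311^128 * 311^64 * 311^8 * 311^1 ≡ 140 * 314 * 332 * 370 * 260 * 311 (mod 397).
Accumulate the product:
140 * 314 = 43960 ≡ 290
290 * 332 = 96280 ≡ 206
206 * 370 = 76220 ≡ 393
393 * 260 = 102180 ≡ 151
151 * 311 = 46961 ≡ 115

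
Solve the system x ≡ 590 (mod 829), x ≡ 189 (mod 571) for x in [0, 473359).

829⁻¹ mod 571: 829·436 ≡ 1 (mod 571), so 829⁻¹ ≡ 436.
x = 590 + 829·((189 − 590)·436 mod 571) = 590 + 829·461 = 382759.
Check: 382759 mod 829 = 590, 382759 mod 571 = 189. ✓

382759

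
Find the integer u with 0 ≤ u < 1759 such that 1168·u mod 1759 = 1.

628

Apply the Euclidean algorithm and back-substitute:
1759 = 1·1168 + 591
1168 = 1·591 + 577
591 = 1·577 + 14
577 = 41·14 + 3
14 = 4·3 + 2
3 = 1·2 + 1
2 = 2·1 + 0
gcd(1168, 1759) = 1, so the inverse exists.
Back-substitute for 1:
1 = 1·3 − 1·2
  = −1·14 + 5·3
  = 5·577 − 206·14
  = −206·591 + 211·577
  = 211·1168 − 417·591
  = −417·1759 + 628·1168
So 1168⁻¹ ≡ 628 (mod 1759).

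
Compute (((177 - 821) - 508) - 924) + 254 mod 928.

177 - 821 = -644 ≡ 284 (mod 928)
284 - 508 = -224 ≡ 704 (mod 928)
704 - 924 = -220 ≡ 708 (mod 928)
708 + 254 = 962 ≡ 34 (mod 928)

34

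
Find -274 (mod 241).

-274 = -2*241 + 208, so -274 ≡ 208 (mod 241).

208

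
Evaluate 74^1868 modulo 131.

1868 in binary is 11101001100, i.e. 1868 = 1024 + 512 + 256 + 64 + 8 + 4.
74^1 ≡ 74 (mod 131)
74^2 ≡ 74^2 = 5476 ≡ 105 (mod 131)
74^4 ≡ 105^2 = 11025 ≡ 21 (mod 131)
74^8 ≡ 21^2 = 441 ≡ 48 (mod 131)
74^16 ≡ 48^2 = 2304 ≡ 77 (mod 131)
74^32 ≡ 77^2 = 5929 ≡ 34 (mod 131)
74^64 ≡ 34^2 = 1156 ≡ 108 (mod 131)
74^128 ≡ 108^2 = 11664 ≡ 5 (mod 131)
74^256 ≡ 5^2 = 25 (mod 131)
74^512 ≡ 25^2 = 625 ≡ 101 (mod 131)
74^1024 ≡ 101^2 = 10201 ≡ 114 (mod 131)
74^1868 = 74^1024 × 74^512 × 74^256 × 74^64 × 74^8 × 74^4 ≡ 114 × 101 × 25 × 108 × 48 × 21 (mod 131).
Accumulate the product:
114 × 101 = 11514 ≡ 117
117 × 25 = 2925 ≡ 43
43 × 108 = 4644 ≡ 59
59 × 48 = 2832 ≡ 81
81 × 21 = 1701 ≡ 129

129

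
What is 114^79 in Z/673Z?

183

Using repeated squaring:
79 in binary is 1001111, i.e. 79 = 64 + 8 + 4 + 2 + 1.
114^1 ≡ 114 (mod 673)
114^2 ≡ 114^2 = 12996 ≡ 209 (mod 673)
114^4 ≡ 209^2 = 43681 ≡ 609 (mod 673)
114^8 ≡ 609^2 = 370881 ≡ 58 (mod 673)
114^16 ≡ 58^2 = 3364 ≡ 672 (mod 673)
114^32 ≡ 672^2 = 451584 ≡ 1 (mod 673)
114^64 ≡ 1^2 = 1 (mod 673)
114^79 = 114^64 × 114^8 × 114^4 × 114^2 × 114^1 ≡ 1 × 58 × 609 × 209 × 114 (mod 673).
Accumulate the product:
1 × 58 = 58
58 × 609 = 35322 ≡ 326
326 × 209 = 68134 ≡ 161
161 × 114 = 18354 ≡ 183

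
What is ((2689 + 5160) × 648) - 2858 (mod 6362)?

2689 + 5160 = 7849 ≡ 1487 (mod 6362)
1487 × 648 = 963576 ≡ 2914 (mod 6362)
2914 - 2858 = 56

56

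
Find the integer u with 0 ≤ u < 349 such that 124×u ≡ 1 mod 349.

349 = 2×124 + 101
124 = 1×101 + 23
101 = 4×23 + 9
23 = 2×9 + 5
9 = 1×5 + 4
5 = 1×4 + 1
4 = 4×1 + 0
gcd(124, 349) = 1, so the inverse exists.
Bézout: 1 = −27×349 + 76×124.
So 124⁻¹ ≡ 76 (mod 349).

76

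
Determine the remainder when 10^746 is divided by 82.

Using repeated squaring:
10^1 ≡ 10 (mod 82)
10^2 ≡ 10^2 = 100 ≡ 18 (mod 82)
10^4 ≡ 18^2 = 324 ≡ 78 (mod 82)
10^8 ≡ 78^2 = 6084 ≡ 16 (mod 82)
10^16 ≡ 16^2 = 256 ≡ 10 (mod 82)
10^32 ≡ 10^2 = 100 ≡ 18 (mod 82)
10^64 ≡ 18^2 = 324 ≡ 78 (mod 82)
10^128 ≡ 78^2 = 6084 ≡ 16 (mod 82)
10^256 ≡ 16^2 = 256 ≡ 10 (mod 82)
10^512 ≡ 10^2 = 100 ≡ 18 (mod 82)
10^746 = 10^512 * 10^128 * 10^64 * 10^32 * 10^8 * 10^2 ≡ 18 * 16 * 78 * 18 * 16 * 18 (mod 82).
Accumulate the product:
18 * 16 = 288 ≡ 42
42 * 78 = 3276 ≡ 78
78 * 18 = 1404 ≡ 10
10 * 16 = 160 ≡ 78
78 * 18 = 1404 ≡ 10

10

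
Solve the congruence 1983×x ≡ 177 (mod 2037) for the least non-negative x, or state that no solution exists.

gcd(1983, 2037) = 3, and 3 | 177, so solutions exist.
Divide through by 3: 661×x ≡ 59 mod 679.
661⁻¹ ≡ 264 (mod 679).
x ≡ 264×59 ≡ 638 (mod 679).
The smallest non-negative solution is x = 638.

638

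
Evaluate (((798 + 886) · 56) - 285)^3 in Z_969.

798 + 886 = 1684 ≡ 715 (mod 969)
715 · 56 = 40040 ≡ 311 (mod 969)
311 - 285 = 26
(26)^3 ≡ 134 (mod 969)

134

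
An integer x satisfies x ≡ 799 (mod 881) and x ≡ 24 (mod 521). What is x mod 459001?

881⁻¹ mod 521: 881·288 ≡ 1 (mod 521), so 881⁻¹ ≡ 288.
x = 799 + 881·((24 − 799)·288 mod 521) = 799 + 881·309 = 273028.
Check: 273028 mod 881 = 799, 273028 mod 521 = 24. ✓

273028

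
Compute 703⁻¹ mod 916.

43

By the extended Euclidean algorithm:
916 = 1·703 + 213
703 = 3·213 + 64
213 = 3·64 + 21
64 = 3·21 + 1
21 = 21·1 + 0
gcd(703, 916) = 1, so the inverse exists.
Bézout: 1 = −33·916 + 43·703.
So 703⁻¹ ≡ 43 (mod 916).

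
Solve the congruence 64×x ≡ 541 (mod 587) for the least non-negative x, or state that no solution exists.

91

gcd(64, 587) = 1, so a unique solution mod 587 exists.
64⁻¹ ≡ 266 (mod 587).
x ≡ 266×541 ≡ 91 (mod 587).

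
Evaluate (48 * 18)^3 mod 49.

48

48 * 18 = 864 ≡ 31 (mod 49)
(31)^3 ≡ 48 (mod 49)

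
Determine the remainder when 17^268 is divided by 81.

Using repeated squaring:
268 in binary is 100001100, i.e. 268 = 256 + 8 + 4.
17^1 ≡ 17 (mod 81)
17^2 ≡ 17^2 = 289 ≡ 46 (mod 81)
17^4 ≡ 46^2 = 2116 ≡ 10 (mod 81)
17^8 ≡ 10^2 = 100 ≡ 19 (mod 81)
17^16 ≡ 19^2 = 361 ≡ 37 (mod 81)
17^32 ≡ 37^2 = 1369 ≡ 73 (mod 81)
17^64 ≡ 73^2 = 5329 ≡ 64 (mod 81)
17^128 ≡ 64^2 = 4096 ≡ 46 (mod 81)
17^256 ≡ 46^2 = 2116 ≡ 10 (mod 81)
17^268 = 17^256 * 17^8 * 17^4 ≡ 10 * 19 * 10 (mod 81).
Accumulate the product:
10 * 19 = 190 ≡ 28
28 * 10 = 280 ≡ 37

37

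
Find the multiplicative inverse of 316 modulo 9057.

Run the extended Euclidean algorithm:
9057 = 28*316 + 209
316 = 1*209 + 107
209 = 1*107 + 102
107 = 1*102 + 5
102 = 20*5 + 2
5 = 2*2 + 1
2 = 2*1 + 0
gcd(316, 9057) = 1, so the inverse exists.
Back-substitute for 1:
1 = 1*5 − 2*2
  = −2*102 + 41*5
  = 41*107 − 43*102
  = −43*209 + 84*107
  = 84*316 − 127*209
  = −127*9057 + 3640*316
So 316⁻¹ ≡ 3640 (mod 9057).

3640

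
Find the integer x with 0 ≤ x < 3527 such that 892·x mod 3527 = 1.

3183

3527 = 3·892 + 851
892 = 1·851 + 41
851 = 20·41 + 31
41 = 1·31 + 10
31 = 3·10 + 1
10 = 10·1 + 0
gcd(892, 3527) = 1, so the inverse exists.
Bézout: 1 = 87·3527 − 344·892.
So 892⁻¹ ≡ −344 ≡ 3183 (mod 3527).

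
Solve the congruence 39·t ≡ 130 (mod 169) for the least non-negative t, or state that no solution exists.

gcd(39, 169) = 13, and 13 | 130, so solutions exist.
Divide through by 13: 3·t ≡ 10 (mod 13).
3⁻¹ ≡ 9 (mod 13).
t ≡ 9·10 ≡ 12 (mod 13).
The smallest non-negative solution is t = 12.

12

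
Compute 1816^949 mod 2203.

673

949 in binary is 1110110101, i.e. 949 = 512 + 256 + 128 + 32 + 16 + 4 + 1.
1816^1 ≡ 1816 (mod 2203)
1816^2 ≡ 1816^2 = 3297856 ≡ 2168 (mod 2203)
1816^4 ≡ 2168^2 = 4700224 ≡ 1225 (mod 2203)
1816^8 ≡ 1225^2 = 1500625 ≡ 382 (mod 2203)
1816^16 ≡ 382^2 = 145924 ≡ 526 (mod 2203)
1816^32 ≡ 526^2 = 276676 ≡ 1301 (mod 2203)
1816^64 ≡ 1301^2 = 1692601 ≡ 697 (mod 2203)
1816^128 ≡ 697^2 = 485809 ≡ 1149 (mod 2203)
1816^256 ≡ 1149^2 = 1320201 ≡ 604 (mod 2203)
1816^512 ≡ 604^2 = 364816 ≡ 1321 (mod 2203)
1816^949 = 1816^512 × 1816^256 × 1816^128 × 1816^32 × 1816^16 × 1816^4 × 1816^1 ≡ 1321 × 604 × 1149 × 1301 × 526 × 1225 × 1816 (mod 2203).
Accumulate the product:
1321 × 604 = 797884 ≡ 398
398 × 1149 = 457302 ≡ 1281
1281 × 1301 = 1666581 ≡ 1113
1113 × 526 = 585438 ≡ 1643
1643 × 1225 = 2012675 ≡ 1336
1336 × 1816 = 2426176 ≡ 673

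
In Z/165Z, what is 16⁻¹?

31

By the extended Euclidean algorithm:
165 = 10*16 + 5
16 = 3*5 + 1
5 = 5*1 + 0
gcd(16, 165) = 1, so the inverse exists.
Back-substitute for 1:
1 = 1*16 − 3*5
  = −3*165 + 31*16
So 16⁻¹ ≡ 31 (mod 165).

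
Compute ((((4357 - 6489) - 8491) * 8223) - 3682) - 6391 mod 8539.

4357 - 6489 = -2132 ≡ 6407 (mod 8539)
6407 - 8491 = -2084 ≡ 6455 (mod 8539)
6455 * 8223 = 53079465 ≡ 1041 (mod 8539)
1041 - 3682 = -2641 ≡ 5898 (mod 8539)
5898 - 6391 = -493 ≡ 8046 (mod 8539)

8046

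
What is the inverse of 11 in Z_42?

23

42 = 3×11 + 9
11 = 1×9 + 2
9 = 4×2 + 1
2 = 2×1 + 0
gcd(11, 42) = 1, so the inverse exists.
Bézout: 1 = 5×42 − 19×11.
So 11⁻¹ ≡ −19 ≡ 23 (mod 42).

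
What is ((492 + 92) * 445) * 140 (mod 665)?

492 + 92 = 584
584 * 445 = 259880 ≡ 530 (mod 665)
530 * 140 = 74200 ≡ 385 (mod 665)

385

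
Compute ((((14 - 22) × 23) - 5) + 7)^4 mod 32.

16

14 - 22 = -8 ≡ 24 (mod 32)
24 × 23 = 552 ≡ 8 (mod 32)
8 - 5 = 3
3 + 7 = 10
(10)^4 ≡ 16 (mod 32)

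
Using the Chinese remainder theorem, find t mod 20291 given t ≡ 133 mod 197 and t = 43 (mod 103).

197⁻¹ mod 103: 197×80 ≡ 1 (mod 103), so 197⁻¹ ≡ 80.
t = 133 + 197×((43 − 133)×80 mod 103) = 133 + 197×10 = 2103.

2103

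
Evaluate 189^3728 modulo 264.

Using repeated squaring:
3728 in binary is 111010010000, i.e. 3728 = 2048 + 1024 + 512 + 128 + 16.
189^1 ≡ 189 (mod 264)
189^2 ≡ 189^2 = 35721 ≡ 81 (mod 264)
189^4 ≡ 81^2 = 6561 ≡ 225 (mod 264)
189^8 ≡ 225^2 = 50625 ≡ 201 (mod 264)
189^16 ≡ 201^2 = 40401 ≡ 9 (mod 264)
189^32 ≡ 9^2 = 81 (mod 264)
189^64 ≡ 81^2 = 6561 ≡ 225 (mod 264)
189^128 ≡ 225^2 = 50625 ≡ 201 (mod 264)
189^256 ≡ 201^2 = 40401 ≡ 9 (mod 264)
189^512 ≡ 9^2 = 81 (mod 264)
189^1024 ≡ 81^2 = 6561 ≡ 225 (mod 264)
189^2048 ≡ 225^2 = 50625 ≡ 201 (mod 264)
189^3728 = 189^2048 * 189^1024 * 189^512 * 189^128 * 189^16 ≡ 201 * 225 * 81 * 201 * 9 (mod 264).
Accumulate the product:
201 * 225 = 45225 ≡ 81
81 * 81 = 6561 ≡ 225
225 * 201 = 45225 ≡ 81
81 * 9 = 729 ≡ 201

201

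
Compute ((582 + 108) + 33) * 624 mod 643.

409

582 + 108 = 690 ≡ 47 (mod 643)
47 + 33 = 80
80 * 624 = 49920 ≡ 409 (mod 643)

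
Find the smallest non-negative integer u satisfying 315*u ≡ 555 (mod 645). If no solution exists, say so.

gcd(315, 645) = 15, and 15 | 555, so solutions exist.
Divide through by 15: 21*u mod 43 = 37.
21⁻¹ ≡ 41 (mod 43).
u ≡ 41*37 ≡ 12 (mod 43).
The smallest non-negative solution is u = 12.

12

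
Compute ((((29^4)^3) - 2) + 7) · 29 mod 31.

13

(29)^4 ≡ 16 (mod 31)
(16)^3 ≡ 4 (mod 31)
4 - 2 = 2
2 + 7 = 9
9 · 29 = 261 ≡ 13 (mod 31)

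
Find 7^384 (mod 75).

1

7^1 ≡ 7 (mod 75)
7^2 ≡ 7^2 = 49 (mod 75)
7^4 ≡ 49^2 = 2401 ≡ 1 (mod 75)
7^8 ≡ 1^2 = 1 (mod 75)
7^16 ≡ 1^2 = 1 (mod 75)
7^32 ≡ 1^2 = 1 (mod 75)
7^64 ≡ 1^2 = 1 (mod 75)
7^128 ≡ 1^2 = 1 (mod 75)
7^256 ≡ 1^2 = 1 (mod 75)
7^384 = 7^256 × 7^128 ≡ 1 × 1 (mod 75).
1 × 1 = 1 ≡ 1 (mod 75).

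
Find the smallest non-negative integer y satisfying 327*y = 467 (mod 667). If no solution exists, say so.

236

gcd(327, 667) = 1, so a unique solution mod 667 exists.
327⁻¹ ≡ 359 (mod 667).
y ≡ 359*467 ≡ 236 (mod 667).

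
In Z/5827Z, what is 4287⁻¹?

5827 = 1·4287 + 1540
4287 = 2·1540 + 1207
1540 = 1·1207 + 333
1207 = 3·333 + 208
333 = 1·208 + 125
208 = 1·125 + 83
125 = 1·83 + 42
83 = 1·42 + 41
42 = 1·41 + 1
41 = 41·1 + 0
gcd(4287, 5827) = 1, so the inverse exists.
Bézout: 1 = 103·5827 − 140·4287.
So 4287⁻¹ ≡ −140 ≡ 5687 (mod 5827).

5687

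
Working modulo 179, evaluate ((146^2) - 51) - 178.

(146)^2 ≡ 15 (mod 179)
15 - 51 = -36 ≡ 143 (mod 179)
143 - 178 = -35 ≡ 144 (mod 179)

144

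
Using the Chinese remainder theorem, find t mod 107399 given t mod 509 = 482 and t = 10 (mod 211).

106354

509⁻¹ mod 211: 509*114 ≡ 1 (mod 211), so 509⁻¹ ≡ 114.
t = 482 + 509*((10 − 482)*114 mod 211) = 482 + 509*208 = 106354.
Check: 106354 mod 509 = 482, 106354 mod 211 = 10. ✓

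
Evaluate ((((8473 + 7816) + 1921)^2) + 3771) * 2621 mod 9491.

1489

8473 + 7816 = 16289 ≡ 6798 (mod 9491)
6798 + 1921 = 8719
(8719)^2 ≡ 7542 (mod 9491)
7542 + 3771 = 11313 ≡ 1822 (mod 9491)
1822 * 2621 = 4775462 ≡ 1489 (mod 9491)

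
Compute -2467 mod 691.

297

-2467 = -4*691 + 297, so -2467 ≡ 297 (mod 691).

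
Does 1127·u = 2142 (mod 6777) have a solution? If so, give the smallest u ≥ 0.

gcd(1127, 6777) = 1, so a unique solution mod 6777 exists.
1127⁻¹ ≡ 3614 (mod 6777).
u ≡ 3614·2142 ≡ 1854 (mod 6777).

1854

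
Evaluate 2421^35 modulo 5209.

35 in binary is 100011, i.e. 35 = 32 + 2 + 1.
2421^1 ≡ 2421 (mod 5209)
2421^2 ≡ 2421^2 = 5861241 ≡ 1116 (mod 5209)
2421^4 ≡ 1116^2 = 1245456 ≡ 505 (mod 5209)
2421^8 ≡ 505^2 = 255025 ≡ 4993 (mod 5209)
2421^16 ≡ 4993^2 = 24930049 ≡ 4984 (mod 5209)
2421^32 ≡ 4984^2 = 24840256 ≡ 3744 (mod 5209)
2421^35 = 2421^32 · 2421^2 · 2421^1 ≡ 3744 · 1116 · 2421 (mod 5209).
Accumulate the product:
3744 · 1116 = 4178304 ≡ 686
686 · 2421 = 1660806 ≡ 4344

4344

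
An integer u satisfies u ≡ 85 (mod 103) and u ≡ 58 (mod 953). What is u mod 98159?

4823

103⁻¹ mod 953: 103×916 ≡ 1 (mod 953), so 103⁻¹ ≡ 916.
u = 85 + 103×((58 − 85)×916 mod 953) = 85 + 103×46 = 4823.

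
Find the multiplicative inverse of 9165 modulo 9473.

5936

9473 = 1×9165 + 308
9165 = 29×308 + 233
308 = 1×233 + 75
233 = 3×75 + 8
75 = 9×8 + 3
8 = 2×3 + 2
3 = 1×2 + 1
2 = 2×1 + 0
gcd(9165, 9473) = 1, so the inverse exists.
Bézout: 1 = 3422×9473 − 3537×9165.
So 9165⁻¹ ≡ −3537 ≡ 5936 (mod 9473).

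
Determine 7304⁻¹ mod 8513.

1873

8513 = 1·7304 + 1209
7304 = 6·1209 + 50
1209 = 24·50 + 9
50 = 5·9 + 5
9 = 1·5 + 4
5 = 1·4 + 1
4 = 4·1 + 0
gcd(7304, 8513) = 1, so the inverse exists.
Back-substitute for 1:
1 = 1·5 − 1·4
  = −1·9 + 2·5
  = 2·50 − 11·9
  = −11·1209 + 266·50
  = 266·7304 − 1607·1209
  = −1607·8513 + 1873·7304
So 7304⁻¹ ≡ 1873 (mod 8513).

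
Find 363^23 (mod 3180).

1587

Using repeated squaring:
23 in binary is 10111, i.e. 23 = 16 + 4 + 2 + 1.
363^1 ≡ 363 (mod 3180)
363^2 ≡ 363^2 = 131769 ≡ 1389 (mod 3180)
363^4 ≡ 1389^2 = 1929321 ≡ 2241 (mod 3180)
363^8 ≡ 2241^2 = 5022081 ≡ 861 (mod 3180)
363^16 ≡ 861^2 = 741321 ≡ 381 (mod 3180)
363^23 = 363^16 * 363^4 * 363^2 * 363^1 ≡ 381 * 2241 * 1389 * 363 (mod 3180).
Accumulate the product:
381 * 2241 = 853821 ≡ 1581
1581 * 1389 = 2196009 ≡ 1809
1809 * 363 = 656667 ≡ 1587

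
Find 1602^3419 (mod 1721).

470

Compute successive squares:
1602^1 ≡ 1602 (mod 1721)
1602^2 ≡ 1602^2 = 2566404 ≡ 393 (mod 1721)
1602^4 ≡ 393^2 = 154449 ≡ 1280 (mod 1721)
1602^8 ≡ 1280^2 = 1638400 ≡ 8 (mod 1721)
1602^16 ≡ 8^2 = 64 (mod 1721)
1602^32 ≡ 64^2 = 4096 ≡ 654 (mod 1721)
1602^64 ≡ 654^2 = 427716 ≡ 908 (mod 1721)
1602^128 ≡ 908^2 = 824464 ≡ 105 (mod 1721)
1602^256 ≡ 105^2 = 11025 ≡ 699 (mod 1721)
1602^512 ≡ 699^2 = 488601 ≡ 1558 (mod 1721)
1602^1024 ≡ 1558^2 = 2427364 ≡ 754 (mod 1721)
1602^2048 ≡ 754^2 = 568516 ≡ 586 (mod 1721)
1602^3419 = 1602^2048 * 1602^1024 * 1602^256 * 1602^64 * 1602^16 * 1602^8 * 1602^2 * 1602^1 ≡ 586 * 754 * 699 * 908 * 64 * 8 * 393 * 1602 (mod 1721).
Accumulate the product:
586 * 754 = 441844 ≡ 1268
1268 * 699 = 886332 ≡ 17
17 * 908 = 15436 ≡ 1668
1668 * 64 = 106752 ≡ 50
50 * 8 = 400
400 * 393 = 157200 ≡ 589
589 * 1602 = 943578 ≡ 470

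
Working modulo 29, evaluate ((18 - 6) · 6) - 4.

18 - 6 = 12
12 · 6 = 72 ≡ 14 (mod 29)
14 - 4 = 10

10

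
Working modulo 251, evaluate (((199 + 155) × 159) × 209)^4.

91

199 + 155 = 354 ≡ 103 (mod 251)
103 × 159 = 16377 ≡ 62 (mod 251)
62 × 209 = 12958 ≡ 157 (mod 251)
(157)^4 ≡ 91 (mod 251)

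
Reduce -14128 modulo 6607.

5693

-14128 = -3×6607 + 5693, so -14128 ≡ 5693 (mod 6607).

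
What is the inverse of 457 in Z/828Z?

828 = 1·457 + 371
457 = 1·371 + 86
371 = 4·86 + 27
86 = 3·27 + 5
27 = 5·5 + 2
5 = 2·2 + 1
2 = 2·1 + 0
gcd(457, 828) = 1, so the inverse exists.
Back-substitute for 1:
1 = 1·5 − 2·2
  = −2·27 + 11·5
  = 11·86 − 35·27
  = −35·371 + 151·86
  = 151·457 − 186·371
  = −186·828 + 337·457
So 457⁻¹ ≡ 337 (mod 828).

337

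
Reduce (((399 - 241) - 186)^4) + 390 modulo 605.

399 - 241 = 158
158 - 186 = -28 ≡ 577 (mod 605)
(577)^4 ≡ 581 (mod 605)
581 + 390 = 971 ≡ 366 (mod 605)

366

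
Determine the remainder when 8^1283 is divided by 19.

12

By square-and-multiply:
1283 in binary is 10100000011, i.e. 1283 = 1024 + 256 + 2 + 1.
8^1 ≡ 8 (mod 19)
8^2 ≡ 8^2 = 64 ≡ 7 (mod 19)
8^4 ≡ 7^2 = 49 ≡ 11 (mod 19)
8^8 ≡ 11^2 = 121 ≡ 7 (mod 19)
8^16 ≡ 7^2 = 49 ≡ 11 (mod 19)
8^32 ≡ 11^2 = 121 ≡ 7 (mod 19)
8^64 ≡ 7^2 = 49 ≡ 11 (mod 19)
8^128 ≡ 11^2 = 121 ≡ 7 (mod 19)
8^256 ≡ 7^2 = 49 ≡ 11 (mod 19)
8^512 ≡ 11^2 = 121 ≡ 7 (mod 19)
8^1024 ≡ 7^2 = 49 ≡ 11 (mod 19)
8^1283 = 8^1024 · 8^256 · 8^2 · 8^1 ≡ 11 · 11 · 7 · 8 (mod 19).
Accumulate the product:
11 · 11 = 121 ≡ 7
7 · 7 = 49 ≡ 11
11 · 8 = 88 ≡ 12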